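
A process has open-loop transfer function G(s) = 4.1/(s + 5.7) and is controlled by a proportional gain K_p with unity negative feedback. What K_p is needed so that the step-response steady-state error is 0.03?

The loop is type 0, so e_ss(step) = 1/(1 + K_pos) with K_pos = K_p·G(0).
G(0) = 0.7193. Require 1/(1 + K_p·0.7193) = 0.03, so 1 + 0.7193·K_p = 33.33.
K_p = (33.33 − 1)/0.7193 = 45.

K_p = 45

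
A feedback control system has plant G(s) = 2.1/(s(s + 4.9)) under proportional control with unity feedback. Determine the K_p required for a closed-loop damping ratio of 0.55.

K_p = 9.45

Closed-loop characteristic equation: s² + 4.9s + K_p·2.1 = 0.
So ω_n = √(2.1K_p) and 2ζω_n = 4.9, giving ζ = 4.9/(2√(2.1K_p)).
Setting ζ = 0.55: √(2.1K_p) = 4.9/(2·0.55) = 4.455, so K_p = 19.84/2.1 = 9.45.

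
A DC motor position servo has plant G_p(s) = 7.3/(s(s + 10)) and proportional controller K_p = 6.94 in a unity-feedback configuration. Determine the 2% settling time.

T_s ≈ 0.8 s

The closed-loop denominator s² + 10s + 50.66 gives ω_n = √50.66 = 7.118 and ζ = 10/(2ω_n) = 0.7025.
2% settling time T_s ≈ 4/(ζω_n) = 4/5 = 0.8 s.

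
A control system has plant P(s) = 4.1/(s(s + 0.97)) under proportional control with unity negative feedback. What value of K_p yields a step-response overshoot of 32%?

From %OS = 100·exp(−πζ/√(1−ζ²)) = 32%, ζ = −ln(0.32)/√(π²+ln²(0.32)) = 0.341.
Characteristic equation s² + 0.97s + 4.1K_p = 0 gives ζ = 0.97/(2√(4.1K_p)).
Setting ζ = 0.341: √(4.1K_p) = 0.97/(2·0.341) = 1.422, so K_p = 2.023/4.1 = 0.494.

K_p = 0.494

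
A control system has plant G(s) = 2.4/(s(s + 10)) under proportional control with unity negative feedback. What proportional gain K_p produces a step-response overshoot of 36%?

From %OS = 100·exp(−πζ/√(1−ζ²)) = 36%, ζ = −ln(0.36)/√(π²+ln²(0.36)) = 0.3093.
Characteristic equation s² + 10s + 2.4K_p = 0 gives ζ = 10/(2√(2.4K_p)).
Setting ζ = 0.3093: √(2.4K_p) = 10/(2·0.3093) = 16.17, so K_p = 261.4/2.4 = 109.

K_p = 109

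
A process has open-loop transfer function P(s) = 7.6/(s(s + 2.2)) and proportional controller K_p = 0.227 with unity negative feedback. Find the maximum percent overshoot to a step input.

Closed-loop characteristic equation: s² + 2.2s + 1.725 = 0, so ω_n = 1.313 rad/s and ζ = 2.2/(2·1.313) = 0.8375.
%OS = 100·exp(−πζ/√(1−ζ²)) = 100·exp(−π·0.8375/√0.2986) = 0.811%.

0.811%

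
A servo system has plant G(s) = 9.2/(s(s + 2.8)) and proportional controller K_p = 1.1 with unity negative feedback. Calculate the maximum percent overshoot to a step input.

21.4%

Closed-loop characteristic equation: s² + 2.8s + 10.12 = 0, so ω_n = 3.181 rad/s and ζ = 2.8/(2·3.181) = 0.4401.
%OS = 100·exp(−πζ/√(1−ζ²)) = 100·exp(−π·0.4401/√0.8063) = 21.4%.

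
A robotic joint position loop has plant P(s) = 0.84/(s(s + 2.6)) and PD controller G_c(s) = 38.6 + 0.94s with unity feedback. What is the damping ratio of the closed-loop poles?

Forward path: (38.6 + 0.94s)·0.84/(s(s+2.6)). The closed-loop characteristic equation is s² + (2.6 + 0.84·0.94)s + 0.84·38.6 = 0.
That is s² + 3.39s + 32.42 = 0, so ω_n = 5.694 rad/s and ζ = 3.39/(2·5.694) = 0.2976.

ζ = 0.298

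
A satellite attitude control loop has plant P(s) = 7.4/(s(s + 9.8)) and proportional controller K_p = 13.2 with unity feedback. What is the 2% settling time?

T_s ≈ 0.816 s

Closed-loop characteristic equation: s² + 9.8s + 97.68 = 0, so ω_n = 9.883 rad/s and ζ = 9.8/(2·9.883) = 0.4958.
2% settling time T_s ≈ 4/(ζω_n) = 4/4.9 = 0.816 s.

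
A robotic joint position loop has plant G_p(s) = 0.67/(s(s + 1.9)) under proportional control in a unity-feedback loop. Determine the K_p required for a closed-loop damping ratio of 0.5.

K_p = 5.39

Closed-loop characteristic equation: s² + 1.9s + K_p·0.67 = 0.
So ω_n = √(0.67K_p) and 2ζω_n = 1.9, giving ζ = 1.9/(2√(0.67K_p)).
Setting ζ = 0.5: √(0.67K_p) = 1.9/(2·0.5) = 1.9, so K_p = 3.61/0.67 = 5.39.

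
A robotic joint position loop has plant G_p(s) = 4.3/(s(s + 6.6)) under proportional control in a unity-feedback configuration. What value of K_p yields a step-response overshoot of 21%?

From %OS = 100·exp(−πζ/√(1−ζ²)) = 21%, ζ = −ln(0.21)/√(π²+ln²(0.21)) = 0.4449.
Characteristic equation s² + 6.6s + 4.3K_p = 0 gives ζ = 6.6/(2√(4.3K_p)).
Setting ζ = 0.4449: √(4.3K_p) = 6.6/(2·0.4449) = 7.417, so K_p = 55.02/4.3 = 12.8.

K_p = 12.8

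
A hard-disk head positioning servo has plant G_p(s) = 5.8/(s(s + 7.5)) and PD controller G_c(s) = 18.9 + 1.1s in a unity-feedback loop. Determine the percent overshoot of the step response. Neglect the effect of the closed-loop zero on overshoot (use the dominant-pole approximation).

Forward path: (18.9 + 1.1s)·5.8/(s(s+7.5)). The closed-loop characteristic equation is s² + (7.5 + 5.8·1.1)s + 5.8·18.9 = 0.
That is s² + 13.88s + 109.6 = 0, so ω_n = 10.47 rad/s and ζ = 13.88/(2·10.47) = 0.6628.
%OS = 100·exp(−πζ/√(1−ζ²)) = 6.2%.

6.2%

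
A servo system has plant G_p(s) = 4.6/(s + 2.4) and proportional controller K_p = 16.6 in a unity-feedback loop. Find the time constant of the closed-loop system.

Closed-loop transfer function: T(s) = K_p·G_p(s)/(1 + K_p·G_p(s)) = 76.36/(s + 2.4 + 76.36) = 76.36/(s + 78.76).
Time constant τ = 1/78.76 = 0.0127 s.

τ = 0.0127 s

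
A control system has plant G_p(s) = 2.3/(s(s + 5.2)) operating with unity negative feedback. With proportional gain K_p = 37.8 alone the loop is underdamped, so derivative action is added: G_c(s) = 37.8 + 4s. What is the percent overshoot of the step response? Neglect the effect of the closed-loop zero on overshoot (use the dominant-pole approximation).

Forward path: (37.8 + 4s)·2.3/(s(s+5.2)). The closed-loop characteristic equation is s² + (5.2 + 2.3·4)s + 2.3·37.8 = 0.
That is s² + 14.4s + 86.94 = 0, so ω_n = 9.324 rad/s and ζ = 14.4/(2·9.324) = 0.7722.
%OS = 100·exp(−πζ/√(1−ζ²)) = 2.2%.

2.2%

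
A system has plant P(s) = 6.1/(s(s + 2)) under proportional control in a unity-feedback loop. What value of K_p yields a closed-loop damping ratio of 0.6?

K_p = 0.455

Closed-loop characteristic equation: s² + 2s + K_p·6.1 = 0.
So ω_n = √(6.1K_p) and 2ζω_n = 2, giving ζ = 2/(2√(6.1K_p)).
Setting ζ = 0.6: √(6.1K_p) = 2/(2·0.6) = 1.667, so K_p = 2.778/6.1 = 0.455.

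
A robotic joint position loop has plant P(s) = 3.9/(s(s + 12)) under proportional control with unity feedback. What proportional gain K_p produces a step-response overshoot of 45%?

K_p = 152

From %OS = 100·exp(−πζ/√(1−ζ²)) = 45%, ζ = −ln(0.45)/√(π²+ln²(0.45)) = 0.2463.
Characteristic equation s² + 12s + 3.9K_p = 0 gives ζ = 12/(2√(3.9K_p)).
Setting ζ = 0.2463: √(3.9K_p) = 12/(2·0.2463) = 24.36, so K_p = 593.2/3.9 = 152.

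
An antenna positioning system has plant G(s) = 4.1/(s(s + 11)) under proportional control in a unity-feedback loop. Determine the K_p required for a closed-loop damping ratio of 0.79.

Closed-loop characteristic equation: s² + 11s + K_p·4.1 = 0.
So ω_n = √(4.1K_p) and 2ζω_n = 11, giving ζ = 11/(2√(4.1K_p)).
Setting ζ = 0.79: √(4.1K_p) = 11/(2·0.79) = 6.962, so K_p = 48.47/4.1 = 11.8.

K_p = 11.8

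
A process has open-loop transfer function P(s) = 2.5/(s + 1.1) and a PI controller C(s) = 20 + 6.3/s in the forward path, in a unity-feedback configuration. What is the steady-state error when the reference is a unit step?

The open loop C(s)P(s) has a pole at the origin (type 1), so the static position error constant is infinite and e_ss = 1/(1+∞) = 0.

0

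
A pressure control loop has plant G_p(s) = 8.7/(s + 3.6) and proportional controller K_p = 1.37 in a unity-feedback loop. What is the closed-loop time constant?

Closed-loop transfer function: T(s) = K_p·G_p(s)/(1 + K_p·G_p(s)) = 11.92/(s + 3.6 + 11.92) = 11.92/(s + 15.52).
Time constant τ = 1/15.52 = 0.0644 s.

τ = 0.0644 s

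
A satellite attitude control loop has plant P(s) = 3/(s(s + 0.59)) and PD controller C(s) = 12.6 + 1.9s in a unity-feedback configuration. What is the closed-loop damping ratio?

ζ = 0.512

Forward path: (12.6 + 1.9s)·3/(s(s+0.59)). The closed-loop characteristic equation is s² + (0.59 + 3·1.9)s + 3·12.6 = 0.
That is s² + 6.29s + 37.8 = 0, so ω_n = 6.148 rad/s and ζ = 6.29/(2·6.148) = 0.5115.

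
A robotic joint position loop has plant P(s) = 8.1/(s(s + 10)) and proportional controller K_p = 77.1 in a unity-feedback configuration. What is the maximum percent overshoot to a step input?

Closed-loop characteristic equation: s² + 10s + 624.5 = 0, so ω_n = 24.99 rad/s and ζ = 10/(2·24.99) = 0.2001.
%OS = 100·exp(−πζ/√(1−ζ²)) = 100·exp(−π·0.2001/√0.96) = 52.6%.

52.6%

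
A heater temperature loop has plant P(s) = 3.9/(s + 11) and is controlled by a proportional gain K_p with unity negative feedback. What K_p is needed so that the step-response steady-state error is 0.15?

K_p = 16

Steady-state error for a unit step on this type-0 loop is 1/(1 + K_p·P(0)).
P(0) = 0.3545. Require 1/(1 + K_p·0.3545) = 0.15, so 1 + 0.3545·K_p = 6.667.
K_p = (6.667 − 1)/0.3545 = 16.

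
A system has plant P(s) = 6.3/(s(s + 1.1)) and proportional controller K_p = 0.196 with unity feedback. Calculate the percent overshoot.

Closed-loop characteristic equation: s² + 1.1s + 1.235 = 0, so ω_n = 1.111 rad/s and ζ = 1.1/(2·1.111) = 0.495.
%OS = 100·exp(−πζ/√(1−ζ²)) = 100·exp(−π·0.495/√0.755) = 16.7%.

16.7%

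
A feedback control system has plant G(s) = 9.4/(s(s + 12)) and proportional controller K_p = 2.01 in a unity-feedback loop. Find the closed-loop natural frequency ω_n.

ω_n = 4.35 rad/s

The closed-loop denominator is s(s+12) + 2.01·9.4 = s² + 12s + 18.89.
So ω_n² = 18.89 ⇒ ω_n = 4.347 rad/s, and ζ = 12/(2ω_n) = 1.38.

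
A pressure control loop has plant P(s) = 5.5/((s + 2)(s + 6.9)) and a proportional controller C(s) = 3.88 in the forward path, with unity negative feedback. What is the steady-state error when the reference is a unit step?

0.393

The loop is type 0. Static position error constant K_pos = C(0)·P(0) = 3.88·0.3986 = 1.546.
Steady-state error to a unit step: e_ss = 1/(1+K_pos) = 1/2.546 = 0.393.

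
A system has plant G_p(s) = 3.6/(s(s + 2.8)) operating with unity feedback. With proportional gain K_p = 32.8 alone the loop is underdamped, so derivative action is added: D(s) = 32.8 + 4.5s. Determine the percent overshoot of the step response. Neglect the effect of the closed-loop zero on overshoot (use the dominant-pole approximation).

0.349%

Forward path: (32.8 + 4.5s)·3.6/(s(s+2.8)). The closed-loop characteristic equation is s² + (2.8 + 3.6·4.5)s + 3.6·32.8 = 0.
That is s² + 19s + 118.1 = 0, so ω_n = 10.87 rad/s and ζ = 19/(2·10.87) = 0.8742.
%OS = 100·exp(−πζ/√(1−ζ²)) = 0.349%.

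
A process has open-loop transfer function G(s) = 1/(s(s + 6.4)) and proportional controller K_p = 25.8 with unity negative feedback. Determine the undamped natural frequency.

With unity feedback the closed-loop characteristic equation is s² + 6.4s + 25.8·1 = s² + 6.4s + 25.8 = 0.
So ω_n² = 25.8 ⇒ ω_n = 5.079 rad/s, and ζ = 6.4/(2ω_n) = 0.63.

ω_n = 5.08 rad/s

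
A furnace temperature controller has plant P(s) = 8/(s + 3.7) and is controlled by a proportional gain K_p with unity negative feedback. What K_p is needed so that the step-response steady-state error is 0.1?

The loop is type 0, so e_ss(step) = 1/(1 + K_pos) with K_pos = K_p·P(0).
P(0) = 2.162. Require 1/(1 + K_p·2.162) = 0.1, so 1 + 2.162·K_p = 10.
K_p = (10 − 1)/2.162 = 4.16.

K_p = 4.16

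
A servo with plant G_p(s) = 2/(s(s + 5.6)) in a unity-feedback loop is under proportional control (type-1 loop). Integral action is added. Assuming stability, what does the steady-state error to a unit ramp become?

The integrator raises the loop to type 2, so K_v → ∞ and e_ss to a ramp is zero.

0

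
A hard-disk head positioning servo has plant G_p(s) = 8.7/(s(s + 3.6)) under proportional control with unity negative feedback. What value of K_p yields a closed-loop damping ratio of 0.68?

K_p = 0.805

Closed-loop characteristic equation: s² + 3.6s + K_p·8.7 = 0.
So ω_n = √(8.7K_p) and 2ζω_n = 3.6, giving ζ = 3.6/(2√(8.7K_p)).
Setting ζ = 0.68: √(8.7K_p) = 3.6/(2·0.68) = 2.647, so K_p = 7.007/8.7 = 0.805.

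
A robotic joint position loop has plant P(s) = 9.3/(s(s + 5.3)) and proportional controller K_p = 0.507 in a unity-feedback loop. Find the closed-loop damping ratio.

The closed-loop denominator is s(s+5.3) + 0.507·9.3 = s² + 5.3s + 4.715.
Matching s² + 2ζω_n s + ω_n²: ω_n = √4.715 = 2.171 rad/s and 2ζω_n = 5.3, so ζ = 5.3/(2·2.171) = 1.22.

ζ = 1.22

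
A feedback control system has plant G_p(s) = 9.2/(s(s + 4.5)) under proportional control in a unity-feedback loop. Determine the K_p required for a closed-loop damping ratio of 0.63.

Closed-loop characteristic equation: s² + 4.5s + K_p·9.2 = 0.
So ω_n = √(9.2K_p) and 2ζω_n = 4.5, giving ζ = 4.5/(2√(9.2K_p)).
Setting ζ = 0.63: √(9.2K_p) = 4.5/(2·0.63) = 3.571, so K_p = 12.76/9.2 = 1.39.

K_p = 1.39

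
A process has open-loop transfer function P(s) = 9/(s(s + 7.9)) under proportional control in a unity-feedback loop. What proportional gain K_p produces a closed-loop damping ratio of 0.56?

Closed-loop characteristic equation: s² + 7.9s + K_p·9 = 0.
So ω_n = √(9K_p) and 2ζω_n = 7.9, giving ζ = 7.9/(2√(9K_p)).
Setting ζ = 0.56: √(9K_p) = 7.9/(2·0.56) = 7.054, so K_p = 49.75/9 = 5.53.

K_p = 5.53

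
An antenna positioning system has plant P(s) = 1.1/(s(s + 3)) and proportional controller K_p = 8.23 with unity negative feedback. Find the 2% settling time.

The closed-loop denominator s² + 3s + 9.053 gives ω_n = √9.053 = 3.009 and ζ = 3/(2ω_n) = 0.4985.
2% settling time T_s ≈ 4/(ζω_n) = 4/1.5 = 2.67 s.

T_s ≈ 2.67 s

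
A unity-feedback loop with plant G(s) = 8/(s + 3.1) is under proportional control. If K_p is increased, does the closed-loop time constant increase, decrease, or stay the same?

decrease

The closed-loop bandwidth 3.1+K_p·8 grows with K_p, so τ shrinks.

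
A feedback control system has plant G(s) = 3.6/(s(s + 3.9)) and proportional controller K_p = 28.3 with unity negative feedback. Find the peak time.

T_p = 0.317 s

From 1 + K_pG(s) = 0: s² + 3.9s + 101.9 = 0 ⇒ ω_n = 10.09, ζ = 0.1932.
Damped frequency ω_d = ω_n√(1−ζ²) = 9.903 rad/s, so peak time T_p = π/ω_d = 0.317 s.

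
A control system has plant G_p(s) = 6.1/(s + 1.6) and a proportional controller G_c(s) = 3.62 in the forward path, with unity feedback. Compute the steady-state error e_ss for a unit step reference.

0.0676

The loop is type 0. Static position error constant K_pos = G_c(0)·G_p(0) = 3.62·3.812 = 13.8.
Steady-state error to a unit step: e_ss = 1/(1+K_pos) = 1/14.8 = 0.0676.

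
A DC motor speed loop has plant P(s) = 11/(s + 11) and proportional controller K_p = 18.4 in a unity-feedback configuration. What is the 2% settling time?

T_s ≈ 0.0187 s

Closed-loop transfer function: T(s) = K_p·P(s)/(1 + K_p·P(s)) = 202.4/(s + 11 + 202.4) = 202.4/(s + 213.4).
Time constant τ = 1/213.4 = 0.004686 s, so the 2% settling time is about 4τ = 0.0187 s.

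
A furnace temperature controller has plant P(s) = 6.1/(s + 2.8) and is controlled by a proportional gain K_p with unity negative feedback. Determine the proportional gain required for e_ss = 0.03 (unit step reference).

The loop is type 0, so e_ss(step) = 1/(1 + K_pos) with K_pos = K_p·P(0).
P(0) = 2.179. Require 1/(1 + K_p·2.179) = 0.03, so 1 + 2.179·K_p = 33.33.
K_p = (33.33 − 1)/2.179 = 14.8.

K_p = 14.8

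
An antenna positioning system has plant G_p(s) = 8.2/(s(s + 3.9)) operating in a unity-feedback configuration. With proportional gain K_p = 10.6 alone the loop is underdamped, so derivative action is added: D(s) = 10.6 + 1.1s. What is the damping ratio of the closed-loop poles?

ζ = 0.693

Forward path: (10.6 + 1.1s)·8.2/(s(s+3.9)). The closed-loop characteristic equation is s² + (3.9 + 8.2·1.1)s + 8.2·10.6 = 0.
That is s² + 12.92s + 86.92 = 0, so ω_n = 9.323 rad/s and ζ = 12.92/(2·9.323) = 0.6929.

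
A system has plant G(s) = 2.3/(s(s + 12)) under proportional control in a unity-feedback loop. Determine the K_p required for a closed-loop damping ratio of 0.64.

Closed-loop characteristic equation: s² + 12s + K_p·2.3 = 0.
So ω_n = √(2.3K_p) and 2ζω_n = 12, giving ζ = 12/(2√(2.3K_p)).
Setting ζ = 0.64: √(2.3K_p) = 12/(2·0.64) = 9.375, so K_p = 87.89/2.3 = 38.2.

K_p = 38.2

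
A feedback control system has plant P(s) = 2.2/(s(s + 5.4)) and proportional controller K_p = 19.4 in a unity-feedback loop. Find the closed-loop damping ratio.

The closed-loop denominator is s(s+5.4) + 19.4·2.2 = s² + 5.4s + 42.68.
Matching s² + 2ζω_n s + ω_n²: ω_n = √42.68 = 6.533 rad/s and 2ζω_n = 5.4, so ζ = 5.4/(2·6.533) = 0.413.

ζ = 0.413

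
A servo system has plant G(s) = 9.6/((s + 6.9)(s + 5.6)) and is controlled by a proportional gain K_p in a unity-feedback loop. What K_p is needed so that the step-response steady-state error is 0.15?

K_p = 22.8

The loop is type 0, so e_ss(step) = 1/(1 + K_pos) with K_pos = K_p·G(0).
G(0) = 0.2484. Require 1/(1 + K_p·0.2484) = 0.15, so 1 + 0.2484·K_p = 6.667.
K_p = (6.667 − 1)/0.2484 = 22.8.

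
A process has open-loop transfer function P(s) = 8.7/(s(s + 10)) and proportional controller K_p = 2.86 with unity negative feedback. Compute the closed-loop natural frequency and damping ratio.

ω_n = 4.99 rad/s, ζ = 1

With unity feedback the closed-loop characteristic equation is s² + 10s + 2.86·8.7 = s² + 10s + 24.88 = 0.
So ω_n² = 24.88 ⇒ ω_n = 4.988 rad/s, and ζ = 10/(2ω_n) = 1.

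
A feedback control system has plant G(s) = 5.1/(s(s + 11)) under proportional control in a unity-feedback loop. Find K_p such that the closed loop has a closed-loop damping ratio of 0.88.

Closed-loop characteristic equation: s² + 11s + K_p·5.1 = 0.
So ω_n = √(5.1K_p) and 2ζω_n = 11, giving ζ = 11/(2√(5.1K_p)).
Setting ζ = 0.88: √(5.1K_p) = 11/(2·0.88) = 6.25, so K_p = 39.06/5.1 = 7.66.

K_p = 7.66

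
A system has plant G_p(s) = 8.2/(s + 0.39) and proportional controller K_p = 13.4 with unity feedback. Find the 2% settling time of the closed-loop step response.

T_s ≈ 0.0363 s

Closed-loop transfer function: T(s) = K_p·G_p(s)/(1 + K_p·G_p(s)) = 109.9/(s + 0.39 + 109.9) = 109.9/(s + 110.3).
Time constant τ = 1/110.3 = 0.009069 s, so the 2% settling time is about 4τ = 0.0363 s.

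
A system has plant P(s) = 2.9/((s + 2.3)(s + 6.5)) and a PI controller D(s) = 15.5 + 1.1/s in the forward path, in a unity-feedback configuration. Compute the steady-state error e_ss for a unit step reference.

The open loop D(s)P(s) has a pole at the origin (type 1), so the static position error constant is infinite and e_ss = 1/(1+∞) = 0.

0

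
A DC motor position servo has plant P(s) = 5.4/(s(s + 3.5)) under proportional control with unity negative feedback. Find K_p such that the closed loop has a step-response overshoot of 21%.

From %OS = 100·exp(−πζ/√(1−ζ²)) = 21%, ζ = −ln(0.21)/√(π²+ln²(0.21)) = 0.4449.
Characteristic equation s² + 3.5s + 5.4K_p = 0 gives ζ = 3.5/(2√(5.4K_p)).
Setting ζ = 0.4449: √(5.4K_p) = 3.5/(2·0.4449) = 3.933, so K_p = 15.47/5.4 = 2.87.

K_p = 2.87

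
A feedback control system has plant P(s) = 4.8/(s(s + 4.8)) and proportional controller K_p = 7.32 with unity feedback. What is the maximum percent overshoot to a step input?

24.9%

Closed-loop characteristic equation: s² + 4.8s + 35.14 = 0, so ω_n = 5.928 rad/s and ζ = 4.8/(2·5.928) = 0.4049.
%OS = 100·exp(−πζ/√(1−ζ²)) = 100·exp(−π·0.4049/√0.8361) = 24.9%.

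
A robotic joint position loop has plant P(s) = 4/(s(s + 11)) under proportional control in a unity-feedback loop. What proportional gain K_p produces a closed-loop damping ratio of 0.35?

Closed-loop characteristic equation: s² + 11s + K_p·4 = 0.
So ω_n = √(4K_p) and 2ζω_n = 11, giving ζ = 11/(2√(4K_p)).
Setting ζ = 0.35: √(4K_p) = 11/(2·0.35) = 15.71, so K_p = 246.9/4 = 61.7.

K_p = 61.7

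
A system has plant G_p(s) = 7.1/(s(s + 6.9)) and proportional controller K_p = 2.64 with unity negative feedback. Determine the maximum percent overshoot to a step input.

The closed-loop denominator s² + 6.9s + 18.74 gives ω_n = √18.74 = 4.329 and ζ = 6.9/(2ω_n) = 0.7969.
%OS = 100·exp(−πζ/√(1−ζ²)) = 100·exp(−π·0.7969/√0.365) = 1.59%.

1.59%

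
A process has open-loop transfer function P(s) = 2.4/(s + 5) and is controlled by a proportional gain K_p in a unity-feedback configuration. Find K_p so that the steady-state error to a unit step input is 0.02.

K_p = 102

For a type-0 loop with proportional control, e_ss = 1/(1 + K_p·P(0)).
P(0) = 0.48. Require 1/(1 + K_p·0.48) = 0.02, so 1 + 0.48·K_p = 50.
K_p = (50 − 1)/0.48 = 102.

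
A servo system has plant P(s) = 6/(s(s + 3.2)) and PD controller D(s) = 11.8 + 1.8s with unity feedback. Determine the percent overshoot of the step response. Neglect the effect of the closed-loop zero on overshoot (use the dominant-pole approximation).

0.9%

Forward path: (11.8 + 1.8s)·6/(s(s+3.2)). The closed-loop characteristic equation is s² + (3.2 + 6·1.8)s + 6·11.8 = 0.
That is s² + 14s + 70.8 = 0, so ω_n = 8.414 rad/s and ζ = 14/(2·8.414) = 0.8319.
%OS = 100·exp(−πζ/√(1−ζ²)) = 0.9%.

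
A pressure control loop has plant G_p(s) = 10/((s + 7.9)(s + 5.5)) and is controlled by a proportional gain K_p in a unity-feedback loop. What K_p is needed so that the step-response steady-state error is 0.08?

The loop is type 0, so e_ss(step) = 1/(1 + K_pos) with K_pos = K_p·G_p(0).
G_p(0) = 0.2301. Require 1/(1 + K_p·0.2301) = 0.08, so 1 + 0.2301·K_p = 12.5.
K_p = (12.5 − 1)/0.2301 = 50.

K_p = 50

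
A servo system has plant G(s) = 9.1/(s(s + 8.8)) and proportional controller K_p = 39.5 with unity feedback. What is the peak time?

T_p = 0.17 s

Closed-loop characteristic equation: s² + 8.8s + 359.4 = 0, so ω_n = 18.96 rad/s and ζ = 8.8/(2·18.96) = 0.2321.
Damped frequency ω_d = ω_n√(1−ζ²) = 18.44 rad/s, so peak time T_p = π/ω_d = 0.17 s.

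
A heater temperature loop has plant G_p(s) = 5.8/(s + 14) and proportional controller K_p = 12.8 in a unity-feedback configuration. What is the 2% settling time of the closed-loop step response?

Closed-loop transfer function: T(s) = K_p·G_p(s)/(1 + K_p·G_p(s)) = 74.24/(s + 14 + 74.24) = 74.24/(s + 88.24).
Time constant τ = 1/88.24 = 0.01133 s, so the 2% settling time is about 4τ = 0.0453 s.

T_s ≈ 0.0453 s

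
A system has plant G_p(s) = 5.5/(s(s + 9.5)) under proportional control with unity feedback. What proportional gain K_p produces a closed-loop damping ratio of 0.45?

K_p = 20.3

Closed-loop characteristic equation: s² + 9.5s + K_p·5.5 = 0.
So ω_n = √(5.5K_p) and 2ζω_n = 9.5, giving ζ = 9.5/(2√(5.5K_p)).
Setting ζ = 0.45: √(5.5K_p) = 9.5/(2·0.45) = 10.56, so K_p = 111.4/5.5 = 20.3.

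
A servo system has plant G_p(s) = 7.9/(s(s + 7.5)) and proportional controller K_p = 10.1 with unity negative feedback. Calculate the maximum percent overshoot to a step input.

23.4%

Closed-loop characteristic equation: s² + 7.5s + 79.79 = 0, so ω_n = 8.933 rad/s and ζ = 7.5/(2·8.933) = 0.4198.
%OS = 100·exp(−πζ/√(1−ζ²)) = 100·exp(−π·0.4198/√0.8238) = 23.4%.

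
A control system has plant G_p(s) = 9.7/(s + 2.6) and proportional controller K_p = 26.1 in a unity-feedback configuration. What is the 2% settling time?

Closed-loop transfer function: T(s) = K_p·G_p(s)/(1 + K_p·G_p(s)) = 253.2/(s + 2.6 + 253.2) = 253.2/(s + 255.8).
Time constant τ = 1/255.8 = 0.00391 s, so the 2% settling time is about 4τ = 0.0156 s.

T_s ≈ 0.0156 s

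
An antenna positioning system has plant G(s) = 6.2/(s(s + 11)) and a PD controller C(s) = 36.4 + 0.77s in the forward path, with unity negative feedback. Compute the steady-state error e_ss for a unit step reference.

The open loop C(s)G(s) has a pole at the origin (type 1), so the static position error constant is infinite and e_ss = 1/(1+∞) = 0.

0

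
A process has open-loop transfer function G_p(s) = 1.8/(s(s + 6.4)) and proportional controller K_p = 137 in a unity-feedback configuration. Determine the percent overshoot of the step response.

Closed-loop characteristic equation: s² + 6.4s + 246.6 = 0, so ω_n = 15.7 rad/s and ζ = 6.4/(2·15.7) = 0.2038.
%OS = 100·exp(−πζ/√(1−ζ²)) = 100·exp(−π·0.2038/√0.9585) = 52%.

52%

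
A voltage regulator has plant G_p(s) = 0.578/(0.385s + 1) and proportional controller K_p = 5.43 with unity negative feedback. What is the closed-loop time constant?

τ = 0.093 s

Closed loop: T(s) = K_p·G_p/(1+K_p·G_p) = 3.139/(0.385s + 1 + 3.139), with pole at s = −(1 + 3.139)/0.385 = −10.75.
Closed-loop time constant τ = 1/10.75 = 0.093 s.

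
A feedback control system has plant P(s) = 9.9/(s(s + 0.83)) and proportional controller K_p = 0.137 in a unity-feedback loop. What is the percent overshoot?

The closed-loop denominator s² + 0.83s + 1.356 gives ω_n = √1.356 = 1.165 and ζ = 0.83/(2ω_n) = 0.3563.
%OS = 100·exp(−πζ/√(1−ζ²)) = 100·exp(−π·0.3563/√0.873) = 30.2%.

30.2%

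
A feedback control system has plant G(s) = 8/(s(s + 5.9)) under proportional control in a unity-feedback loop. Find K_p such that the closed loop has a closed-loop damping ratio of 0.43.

Closed-loop characteristic equation: s² + 5.9s + K_p·8 = 0.
So ω_n = √(8K_p) and 2ζω_n = 5.9, giving ζ = 5.9/(2√(8K_p)).
Setting ζ = 0.43: √(8K_p) = 5.9/(2·0.43) = 6.86, so K_p = 47.07/8 = 5.88.

K_p = 5.88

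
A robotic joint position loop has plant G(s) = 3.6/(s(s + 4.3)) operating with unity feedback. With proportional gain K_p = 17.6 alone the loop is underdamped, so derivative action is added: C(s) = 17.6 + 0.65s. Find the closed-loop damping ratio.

Forward path: (17.6 + 0.65s)·3.6/(s(s+4.3)). The closed-loop characteristic equation is s² + (4.3 + 3.6·0.65)s + 3.6·17.6 = 0.
That is s² + 6.64s + 63.36 = 0, so ω_n = 7.96 rad/s and ζ = 6.64/(2·7.96) = 0.4171.

ζ = 0.417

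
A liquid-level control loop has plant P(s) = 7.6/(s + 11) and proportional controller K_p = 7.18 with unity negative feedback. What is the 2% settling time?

Closed-loop transfer function: T(s) = K_p·P(s)/(1 + K_p·P(s)) = 54.57/(s + 11 + 54.57) = 54.57/(s + 65.57).
Time constant τ = 1/65.57 = 0.01525 s, so the 2% settling time is about 4τ = 0.061 s.

T_s ≈ 0.061 s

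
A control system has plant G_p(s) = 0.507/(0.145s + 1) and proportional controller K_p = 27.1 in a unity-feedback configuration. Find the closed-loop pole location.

Closed loop: T(s) = K_p·G_p/(1+K_p·G_p) = 13.74/(0.145s + 1 + 13.74), with pole at s = −(1 + 13.74)/0.145 = −101.7.

s = -101.7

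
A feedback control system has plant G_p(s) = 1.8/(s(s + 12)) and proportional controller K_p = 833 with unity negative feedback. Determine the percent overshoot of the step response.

61.1%

From 1 + K_pG_p(s) = 0: s² + 12s + 1499 = 0 ⇒ ω_n = 38.72, ζ = 0.155.
%OS = 100·exp(−πζ/√(1−ζ²)) = 100·exp(−π·0.155/√0.976) = 61.1%.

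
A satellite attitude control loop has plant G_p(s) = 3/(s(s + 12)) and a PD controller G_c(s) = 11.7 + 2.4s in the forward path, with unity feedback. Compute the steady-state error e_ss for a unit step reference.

0

The open loop G_c(s)G_p(s) has a pole at the origin (type 1), so the static position error constant is infinite and e_ss = 1/(1+∞) = 0.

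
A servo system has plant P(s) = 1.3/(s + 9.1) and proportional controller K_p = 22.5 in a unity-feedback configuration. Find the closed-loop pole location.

s = -38.35

Closed-loop transfer function: T(s) = K_p·P(s)/(1 + K_p·P(s)) = 29.25/(s + 9.1 + 29.25) = 29.25/(s + 38.35).
The closed-loop pole is at s = −38.35.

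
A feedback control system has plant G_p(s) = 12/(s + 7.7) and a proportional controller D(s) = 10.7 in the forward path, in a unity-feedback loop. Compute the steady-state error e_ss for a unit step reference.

0.0566

The loop is type 0. Static position error constant K_pos = D(0)·G_p(0) = 10.7·1.558 = 16.68.
Steady-state error to a unit step: e_ss = 1/(1+K_pos) = 1/17.68 = 0.0566.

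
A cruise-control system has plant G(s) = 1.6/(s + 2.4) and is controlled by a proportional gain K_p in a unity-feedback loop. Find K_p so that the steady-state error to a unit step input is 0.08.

K_p = 17.2

For a type-0 loop with proportional control, e_ss = 1/(1 + K_p·G(0)).
G(0) = 0.6667. Require 1/(1 + K_p·0.6667) = 0.08, so 1 + 0.6667·K_p = 12.5.
K_p = (12.5 − 1)/0.6667 = 17.2.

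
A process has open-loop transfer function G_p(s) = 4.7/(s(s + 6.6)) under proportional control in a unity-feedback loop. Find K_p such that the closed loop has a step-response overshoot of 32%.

From %OS = 100·exp(−πζ/√(1−ζ²)) = 32%, ζ = −ln(0.32)/√(π²+ln²(0.32)) = 0.341.
Characteristic equation s² + 6.6s + 4.7K_p = 0 gives ζ = 6.6/(2√(4.7K_p)).
Setting ζ = 0.341: √(4.7K_p) = 6.6/(2·0.341) = 9.679, so K_p = 93.67/4.7 = 19.9.

K_p = 19.9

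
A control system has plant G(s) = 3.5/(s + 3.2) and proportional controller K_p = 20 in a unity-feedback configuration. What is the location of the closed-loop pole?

Closed-loop transfer function: T(s) = K_p·G(s)/(1 + K_p·G(s)) = 70/(s + 3.2 + 70) = 70/(s + 73.2).
The closed-loop pole is at s = −73.2.

s = -73.2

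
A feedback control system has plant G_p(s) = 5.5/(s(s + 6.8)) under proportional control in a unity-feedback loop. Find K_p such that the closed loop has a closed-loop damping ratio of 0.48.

Closed-loop characteristic equation: s² + 6.8s + K_p·5.5 = 0.
So ω_n = √(5.5K_p) and 2ζω_n = 6.8, giving ζ = 6.8/(2√(5.5K_p)).
Setting ζ = 0.48: √(5.5K_p) = 6.8/(2·0.48) = 7.083, so K_p = 50.17/5.5 = 9.12.

K_p = 9.12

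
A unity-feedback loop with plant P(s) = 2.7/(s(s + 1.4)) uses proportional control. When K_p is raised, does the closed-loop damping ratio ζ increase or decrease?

ζ = 1.4/(2√(2.7K_p)); increasing K_p raises the denominator, so ζ falls.

decrease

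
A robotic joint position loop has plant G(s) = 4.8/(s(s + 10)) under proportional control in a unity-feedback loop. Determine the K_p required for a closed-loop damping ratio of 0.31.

Closed-loop characteristic equation: s² + 10s + K_p·4.8 = 0.
So ω_n = √(4.8K_p) and 2ζω_n = 10, giving ζ = 10/(2√(4.8K_p)).
Setting ζ = 0.31: √(4.8K_p) = 10/(2·0.31) = 16.13, so K_p = 260.1/4.8 = 54.2.

K_p = 54.2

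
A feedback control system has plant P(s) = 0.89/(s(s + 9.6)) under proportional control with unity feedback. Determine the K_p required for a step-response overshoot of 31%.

From %OS = 100·exp(−πζ/√(1−ζ²)) = 31%, ζ = −ln(0.31)/√(π²+ln²(0.31)) = 0.3493.
Characteristic equation s² + 9.6s + 0.89K_p = 0 gives ζ = 9.6/(2√(0.89K_p)).
Setting ζ = 0.3493: √(0.89K_p) = 9.6/(2·0.3493) = 13.74, so K_p = 188.8/0.89 = 212.

K_p = 212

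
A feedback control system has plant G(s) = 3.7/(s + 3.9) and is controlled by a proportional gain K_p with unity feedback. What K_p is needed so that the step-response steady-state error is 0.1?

The loop is type 0, so e_ss(step) = 1/(1 + K_pos) with K_pos = K_p·G(0).
G(0) = 0.9487. Require 1/(1 + K_p·0.9487) = 0.1, so 1 + 0.9487·K_p = 10.
K_p = (10 − 1)/0.9487 = 9.49.

K_p = 9.49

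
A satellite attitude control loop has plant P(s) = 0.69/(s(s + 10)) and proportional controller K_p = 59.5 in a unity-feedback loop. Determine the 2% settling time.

The closed-loop denominator s² + 10s + 41.05 gives ω_n = √41.05 = 6.407 and ζ = 10/(2ω_n) = 0.7803.
2% settling time T_s ≈ 4/(ζω_n) = 4/5 = 0.8 s.

T_s ≈ 0.8 s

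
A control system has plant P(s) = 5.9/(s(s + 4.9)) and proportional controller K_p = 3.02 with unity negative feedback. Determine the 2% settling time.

T_s ≈ 1.63 s

Closed-loop characteristic equation: s² + 4.9s + 17.82 = 0, so ω_n = 4.221 rad/s and ζ = 4.9/(2·4.221) = 0.5804.
2% settling time T_s ≈ 4/(ζω_n) = 4/2.45 = 1.63 s.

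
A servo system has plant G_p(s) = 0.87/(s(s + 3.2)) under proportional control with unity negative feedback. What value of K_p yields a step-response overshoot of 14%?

K_p = 10.5

From %OS = 100·exp(−πζ/√(1−ζ²)) = 14%, ζ = −ln(0.14)/√(π²+ln²(0.14)) = 0.5305.
Characteristic equation s² + 3.2s + 0.87K_p = 0 gives ζ = 3.2/(2√(0.87K_p)).
Setting ζ = 0.5305: √(0.87K_p) = 3.2/(2·0.5305) = 3.016, so K_p = 9.096/0.87 = 10.5.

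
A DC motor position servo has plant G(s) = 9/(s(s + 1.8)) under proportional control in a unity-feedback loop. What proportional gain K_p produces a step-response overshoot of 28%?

K_p = 0.638

From %OS = 100·exp(−πζ/√(1−ζ²)) = 28%, ζ = −ln(0.28)/√(π²+ln²(0.28)) = 0.3755.
Characteristic equation s² + 1.8s + 9K_p = 0 gives ζ = 1.8/(2√(9K_p)).
Setting ζ = 0.3755: √(9K_p) = 1.8/(2·0.3755) = 2.397, so K_p = 5.743/9 = 0.638.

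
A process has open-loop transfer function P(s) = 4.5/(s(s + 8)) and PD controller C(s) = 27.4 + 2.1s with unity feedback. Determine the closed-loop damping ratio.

ζ = 0.786

Forward path: (27.4 + 2.1s)·4.5/(s(s+8)). The closed-loop characteristic equation is s² + (8 + 4.5·2.1)s + 4.5·27.4 = 0.
That is s² + 17.45s + 123.3 = 0, so ω_n = 11.1 rad/s and ζ = 17.45/(2·11.1) = 0.7857.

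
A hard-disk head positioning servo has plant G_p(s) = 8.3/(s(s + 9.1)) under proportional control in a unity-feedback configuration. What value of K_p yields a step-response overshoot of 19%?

From %OS = 100·exp(−πζ/√(1−ζ²)) = 19%, ζ = −ln(0.19)/√(π²+ln²(0.19)) = 0.4673.
Characteristic equation s² + 9.1s + 8.3K_p = 0 gives ζ = 9.1/(2√(8.3K_p)).
Setting ζ = 0.4673: √(8.3K_p) = 9.1/(2·0.4673) = 9.736, so K_p = 94.79/8.3 = 11.4.

K_p = 11.4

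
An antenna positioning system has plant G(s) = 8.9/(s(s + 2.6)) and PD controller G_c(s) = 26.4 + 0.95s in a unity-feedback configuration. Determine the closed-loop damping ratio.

ζ = 0.361

Forward path: (26.4 + 0.95s)·8.9/(s(s+2.6)). The closed-loop characteristic equation is s² + (2.6 + 8.9·0.95)s + 8.9·26.4 = 0.
That is s² + 11.05s + 235 = 0, so ω_n = 15.33 rad/s and ζ = 11.05/(2·15.33) = 0.3606.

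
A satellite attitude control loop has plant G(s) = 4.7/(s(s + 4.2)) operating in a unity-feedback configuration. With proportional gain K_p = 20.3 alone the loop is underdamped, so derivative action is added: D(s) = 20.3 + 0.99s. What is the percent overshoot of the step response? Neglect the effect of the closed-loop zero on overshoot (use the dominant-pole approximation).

Forward path: (20.3 + 0.99s)·4.7/(s(s+4.2)). The closed-loop characteristic equation is s² + (4.2 + 4.7·0.99)s + 4.7·20.3 = 0.
That is s² + 8.853s + 95.41 = 0, so ω_n = 9.768 rad/s and ζ = 8.853/(2·9.768) = 0.4532.
%OS = 100·exp(−πζ/√(1−ζ²)) = 20.2%.

20.2%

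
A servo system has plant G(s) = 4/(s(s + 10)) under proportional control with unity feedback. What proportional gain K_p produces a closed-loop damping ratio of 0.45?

K_p = 30.9

Closed-loop characteristic equation: s² + 10s + K_p·4 = 0.
So ω_n = √(4K_p) and 2ζω_n = 10, giving ζ = 10/(2√(4K_p)).
Setting ζ = 0.45: √(4K_p) = 10/(2·0.45) = 11.11, so K_p = 123.5/4 = 30.9.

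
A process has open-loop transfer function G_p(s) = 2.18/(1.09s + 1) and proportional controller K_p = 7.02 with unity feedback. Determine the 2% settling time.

Closed loop: T(s) = K_p·G_p/(1+K_p·G_p) = 15.3/(1.09s + 1 + 15.3), with pole at s = −(1 + 15.3)/1.09 = −14.96.
τ = 1/14.96 = 0.06686 s, so 2% settling time ≈ 4τ = 0.267 s.

T_s ≈ 0.267 s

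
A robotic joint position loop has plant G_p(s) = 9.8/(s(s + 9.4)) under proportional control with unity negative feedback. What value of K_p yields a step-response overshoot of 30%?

From %OS = 100·exp(−πζ/√(1−ζ²)) = 30%, ζ = −ln(0.3)/√(π²+ln²(0.3)) = 0.3579.
Characteristic equation s² + 9.4s + 9.8K_p = 0 gives ζ = 9.4/(2√(9.8K_p)).
Setting ζ = 0.3579: √(9.8K_p) = 9.4/(2·0.3579) = 13.13, so K_p = 172.5/9.8 = 17.6.

K_p = 17.6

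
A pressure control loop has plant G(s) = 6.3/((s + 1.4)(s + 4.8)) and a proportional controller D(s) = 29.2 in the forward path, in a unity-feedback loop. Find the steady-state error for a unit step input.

0.0352

The loop is type 0. Static position error constant K_pos = D(0)·G(0) = 29.2·0.9375 = 27.38.
Steady-state error to a unit step: e_ss = 1/(1+K_pos) = 1/28.38 = 0.0352.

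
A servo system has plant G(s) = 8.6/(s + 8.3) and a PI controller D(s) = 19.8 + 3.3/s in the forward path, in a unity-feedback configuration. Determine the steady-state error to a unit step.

0

The open loop D(s)G(s) has a pole at the origin (type 1), so the static position error constant is infinite and e_ss = 1/(1+∞) = 0.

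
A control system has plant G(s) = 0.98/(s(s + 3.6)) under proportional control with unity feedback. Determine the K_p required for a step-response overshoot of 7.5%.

From %OS = 100·exp(−πζ/√(1−ζ²)) = 7.5%, ζ = −ln(0.075)/√(π²+ln²(0.075)) = 0.6362.
Characteristic equation s² + 3.6s + 0.98K_p = 0 gives ζ = 3.6/(2√(0.98K_p)).
Setting ζ = 0.6362: √(0.98K_p) = 3.6/(2·0.6362) = 2.829, so K_p = 8.006/0.98 = 8.17.

K_p = 8.17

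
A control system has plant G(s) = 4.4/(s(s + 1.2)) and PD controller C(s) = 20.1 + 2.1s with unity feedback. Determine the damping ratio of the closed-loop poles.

Forward path: (20.1 + 2.1s)·4.4/(s(s+1.2)). The closed-loop characteristic equation is s² + (1.2 + 4.4·2.1)s + 4.4·20.1 = 0.
That is s² + 10.44s + 88.44 = 0, so ω_n = 9.404 rad/s and ζ = 10.44/(2·9.404) = 0.5551.

ζ = 0.555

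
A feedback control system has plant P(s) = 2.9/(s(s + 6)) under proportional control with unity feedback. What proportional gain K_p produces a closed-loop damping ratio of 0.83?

Closed-loop characteristic equation: s² + 6s + K_p·2.9 = 0.
So ω_n = √(2.9K_p) and 2ζω_n = 6, giving ζ = 6/(2√(2.9K_p)).
Setting ζ = 0.83: √(2.9K_p) = 6/(2·0.83) = 3.614, so K_p = 13.06/2.9 = 4.5.

K_p = 4.5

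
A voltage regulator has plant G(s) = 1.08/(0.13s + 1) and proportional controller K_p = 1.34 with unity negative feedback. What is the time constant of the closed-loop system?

Closed loop: T(s) = K_p·G/(1+K_p·G) = 1.447/(0.13s + 1 + 1.447), with pole at s = −(1 + 1.447)/0.13 = −18.82.
Closed-loop time constant τ = 1/18.82 = 0.0531 s.

τ = 0.0531 s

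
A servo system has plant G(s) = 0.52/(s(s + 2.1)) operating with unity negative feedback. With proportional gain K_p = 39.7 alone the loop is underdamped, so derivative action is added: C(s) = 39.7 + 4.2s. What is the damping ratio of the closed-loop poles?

ζ = 0.471

Forward path: (39.7 + 4.2s)·0.52/(s(s+2.1)). The closed-loop characteristic equation is s² + (2.1 + 0.52·4.2)s + 0.52·39.7 = 0.
That is s² + 4.284s + 20.64 = 0, so ω_n = 4.544 rad/s and ζ = 4.284/(2·4.544) = 0.4714.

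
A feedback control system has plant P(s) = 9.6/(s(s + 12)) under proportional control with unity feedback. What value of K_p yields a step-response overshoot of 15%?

K_p = 14

From %OS = 100·exp(−πζ/√(1−ζ²)) = 15%, ζ = −ln(0.15)/√(π²+ln²(0.15)) = 0.5169.
Characteristic equation s² + 12s + 9.6K_p = 0 gives ζ = 12/(2√(9.6K_p)).
Setting ζ = 0.5169: √(9.6K_p) = 12/(2·0.5169) = 11.61, so K_p = 134.7/9.6 = 14.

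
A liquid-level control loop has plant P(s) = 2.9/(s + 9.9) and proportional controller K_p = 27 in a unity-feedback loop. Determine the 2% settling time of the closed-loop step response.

Closed-loop transfer function: T(s) = K_p·P(s)/(1 + K_p·P(s)) = 78.3/(s + 9.9 + 78.3) = 78.3/(s + 88.2).
Time constant τ = 1/88.2 = 0.01134 s, so the 2% settling time is about 4τ = 0.0454 s.

T_s ≈ 0.0454 s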